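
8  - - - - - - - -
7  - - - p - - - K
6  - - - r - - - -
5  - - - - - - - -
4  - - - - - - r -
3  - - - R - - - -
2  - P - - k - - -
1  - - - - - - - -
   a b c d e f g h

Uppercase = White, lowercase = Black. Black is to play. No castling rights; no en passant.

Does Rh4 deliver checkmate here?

no

After Rh4: white king on h7; in check: yes, from the black rook on h4.
White has 2 legal replies: Kg8, Kg7.
In check but a legal move exists → not checkmate.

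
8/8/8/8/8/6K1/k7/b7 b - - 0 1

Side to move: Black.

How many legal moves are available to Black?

Black to move; king on a2.
In check: no.
Legal moves: Kb3, Ka3, Kb2, Kb1, Bh8, Bg7, Bf6, Be5+, Bd4, Bc3, Bb2.
Count: 11.

11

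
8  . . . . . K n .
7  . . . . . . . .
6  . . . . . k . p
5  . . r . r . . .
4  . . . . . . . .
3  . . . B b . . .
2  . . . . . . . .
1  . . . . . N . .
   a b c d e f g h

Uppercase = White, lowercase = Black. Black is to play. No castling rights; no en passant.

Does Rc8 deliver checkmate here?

After Rc8: white king on f8; in check: yes, from the black rook on c8.
King squares — e7: attacked by Re5; f7: attacked by Kf6; g7: attacked by Kf6; e8: attacked by Re5; g8: attacked by Rc8.
White has no legal moves → checkmate.

yes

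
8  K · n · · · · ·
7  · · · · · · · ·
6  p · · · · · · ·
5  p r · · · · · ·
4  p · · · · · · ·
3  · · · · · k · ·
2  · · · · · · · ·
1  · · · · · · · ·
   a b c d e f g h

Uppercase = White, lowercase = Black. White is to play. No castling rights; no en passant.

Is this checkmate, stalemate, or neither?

White to move; white king on a8.
In check: no.
King squares — a7: attacked by Nc8; b7: attacked by Rb5; b8: attacked by Rb5.
Legal moves for White: none.
Not in check and no legal moves → stalemate.

stalemate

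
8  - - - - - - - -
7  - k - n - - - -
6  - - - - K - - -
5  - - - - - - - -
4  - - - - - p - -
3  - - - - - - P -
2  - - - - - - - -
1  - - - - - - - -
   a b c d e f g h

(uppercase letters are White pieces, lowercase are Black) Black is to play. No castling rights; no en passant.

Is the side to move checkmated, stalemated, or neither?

Black to move; black king on b7.
In check: no.
Legal moves for Black: Nf8+, Nb8, Nf6, Nb6, Ne5, Nc5+, Kc8, Kb8, Ka8, Kc7, Ka7, Kc6, Kb6, Ka6, fxg3, f3.
Black has 16 legal moves and is not in check → neither.

neither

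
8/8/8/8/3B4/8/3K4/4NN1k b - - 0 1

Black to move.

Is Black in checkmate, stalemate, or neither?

stalemate

Black to move; black king on h1.
In check: no.
King squares — g1: attacked by Bd4; g2: attacked by Ne1; h2: attacked by Nf1.
Legal moves for Black: none.
Not in check and no legal moves → stalemate.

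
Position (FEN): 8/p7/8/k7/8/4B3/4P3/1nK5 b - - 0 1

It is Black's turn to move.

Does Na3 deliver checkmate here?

no

After Na3: white king on c1; in check: no.
White is not in check, so this cannot be checkmate.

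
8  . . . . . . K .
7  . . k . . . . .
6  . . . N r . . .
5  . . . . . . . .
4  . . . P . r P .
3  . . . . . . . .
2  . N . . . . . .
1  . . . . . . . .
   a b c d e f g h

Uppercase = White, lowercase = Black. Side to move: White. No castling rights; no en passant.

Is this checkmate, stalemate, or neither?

White to move; white king on g8.
In check: no.
Legal moves for White: Kh8, Kh7, Kg7, Ne8+, Nc8, Nf7, Nb7, Nf5, Nb5+, Ne4, Ndc4, Nbc4, Na4, Nd3, Nd1, g5, d5.
White has 17 legal moves and is not in check → neither.

neither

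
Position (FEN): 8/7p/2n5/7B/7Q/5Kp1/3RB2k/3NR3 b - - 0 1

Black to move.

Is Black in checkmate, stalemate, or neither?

checkmate

Black to move; black king on h2.
In check: yes, from the white queen on h4.
King squares — g1: attacked by Re1; h1: attacked by Re1; g2: attacked by Kf3; g3: own pawn; h3: attacked by Qh4.
Legal moves for Black: none.
In check with no legal moves → checkmate.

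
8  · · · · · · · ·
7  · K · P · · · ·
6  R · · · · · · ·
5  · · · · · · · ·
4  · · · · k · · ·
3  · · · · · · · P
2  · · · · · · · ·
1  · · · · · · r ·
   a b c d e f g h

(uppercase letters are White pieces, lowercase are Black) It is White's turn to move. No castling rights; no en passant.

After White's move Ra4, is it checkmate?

no

After Ra4: black king on e4; in check: yes, from the white rook on a4.
Black has 6 legal replies: Kf5, Ke5, Kd5, Kf3, Ke3, Kd3.
In check but a legal move exists → not checkmate.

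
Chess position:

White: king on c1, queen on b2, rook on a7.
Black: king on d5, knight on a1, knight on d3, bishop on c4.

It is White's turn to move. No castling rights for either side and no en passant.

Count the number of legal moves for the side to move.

3

White to move; king on c1.
In check: yes, from the black knight on d3.
Legal moves: Kd2, Kd1, Kb1.
Count: 3.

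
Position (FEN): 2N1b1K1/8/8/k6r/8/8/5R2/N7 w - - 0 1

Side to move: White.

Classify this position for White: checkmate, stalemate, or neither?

White to move; white king on g8.
In check: no.
Legal moves for White include: Kf8, Kg7, Ne7, Na7, Nd6, Nb6, Rf8, Rf7, Rf6, Rf5+, Rf4, Rf3, Rh2, Rg2, Re2, Rd2, Rc2, Rb2, ... (list truncated; more exist).
White has legal moves and is not in check → neither.

neither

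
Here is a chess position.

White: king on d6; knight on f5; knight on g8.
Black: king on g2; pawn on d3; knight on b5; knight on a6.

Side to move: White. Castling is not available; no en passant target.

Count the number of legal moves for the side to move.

White to move; king on d6.
In check: yes, from the black knight on b5.
Legal moves: Ke7, Kd7, Ke6, Kc6, Ke5, Kd5.
Count: 6.

6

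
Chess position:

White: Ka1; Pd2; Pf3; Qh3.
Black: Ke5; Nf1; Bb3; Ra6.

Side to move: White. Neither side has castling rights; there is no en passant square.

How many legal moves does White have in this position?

White to move; king on a1.
In check: yes, from the black rook on a6.
Legal moves: Kb2, Kb1.
Count: 2.

2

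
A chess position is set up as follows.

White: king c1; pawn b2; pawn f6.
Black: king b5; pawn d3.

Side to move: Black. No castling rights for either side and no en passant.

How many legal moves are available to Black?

Black to move; king on b5.
In check: no.
Legal moves: Kc6, Kb6, Ka6, Kc5, Ka5, Kc4, Kb4, Ka4, d2+.
Count: 9.

9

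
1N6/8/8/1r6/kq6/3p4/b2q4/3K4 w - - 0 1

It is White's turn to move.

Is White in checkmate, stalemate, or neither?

checkmate

White to move; white king on d1.
In check: yes, from the black queen on d2.
King squares — c1: attacked by Qd2; e1: attacked by Qd2; c2: attacked by Qd2; d2: attacked by Qb4; e2: attacked by Qd2.
Legal moves for White: none.
In check with no legal moves → checkmate.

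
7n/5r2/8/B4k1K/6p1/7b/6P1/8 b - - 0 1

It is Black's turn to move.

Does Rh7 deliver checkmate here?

After Rh7: white king on h5; in check: yes, from the black rook on h7.
King squares — g4: attacked by Bh3; h4: attacked by Rh7; g5: attacked by Kf5; g6: attacked by Kf5; h6: attacked by Rh7.
White has no legal moves → checkmate.

yes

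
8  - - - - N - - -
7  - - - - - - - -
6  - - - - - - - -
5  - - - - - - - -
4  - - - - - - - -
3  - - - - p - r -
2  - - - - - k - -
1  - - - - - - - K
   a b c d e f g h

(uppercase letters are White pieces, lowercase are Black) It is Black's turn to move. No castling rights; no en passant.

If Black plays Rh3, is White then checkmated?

yes

After Rh3: white king on h1; in check: yes, from the black rook on h3.
King squares — g1: attacked by Kf2; g2: attacked by Kf2; h2: attacked by Rh3.
White has no legal moves → checkmate.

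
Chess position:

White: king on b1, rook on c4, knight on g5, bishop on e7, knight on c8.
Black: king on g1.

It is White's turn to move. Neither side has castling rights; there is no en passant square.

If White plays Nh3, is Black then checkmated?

After Nh3: black king on g1; in check: yes, from the white knight on h3.
Black has 4 legal replies: Kh2, Kg2, Kh1, Kf1.
In check but a legal move exists → not checkmate.

no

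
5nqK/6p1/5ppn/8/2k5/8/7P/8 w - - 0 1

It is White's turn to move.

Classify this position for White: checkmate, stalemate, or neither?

White to move; white king on h8.
In check: yes, from the black queen on g8.
King squares — g7: attacked by Qg8; h7: attacked by Nf8; g8: attacked by Nh6.
Legal moves for White: none.
In check with no legal moves → checkmate.

checkmate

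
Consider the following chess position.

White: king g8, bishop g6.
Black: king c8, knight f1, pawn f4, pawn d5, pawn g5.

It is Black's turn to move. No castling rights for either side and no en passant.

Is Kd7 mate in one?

After Kd7: white king on g8; in check: no.
White is not in check, so this cannot be checkmate.

no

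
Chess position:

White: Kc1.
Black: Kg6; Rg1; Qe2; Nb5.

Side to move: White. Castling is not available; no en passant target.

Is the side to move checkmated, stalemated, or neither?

checkmate

White to move; white king on c1.
In check: yes, from the black rook on g1.
King squares — b1: attacked by Rg1; d1: attacked by Rg1; b2: attacked by Qe2; c2: attacked by Qe2; d2: attacked by Qe2.
Legal moves for White: none.
In check with no legal moves → checkmate.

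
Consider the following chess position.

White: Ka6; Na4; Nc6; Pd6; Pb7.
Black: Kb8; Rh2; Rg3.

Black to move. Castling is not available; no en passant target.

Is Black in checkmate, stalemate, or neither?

Black to move; black king on b8.
In check: yes, from the white knight on c6.
King squares — a7: attacked by Ka6; b7: attacked by Ka6; c7: attacked by Pd6; a8: attacked by Pb7; c8: attacked by Pb7.
Legal moves for Black: none.
In check with no legal moves → checkmate.

checkmate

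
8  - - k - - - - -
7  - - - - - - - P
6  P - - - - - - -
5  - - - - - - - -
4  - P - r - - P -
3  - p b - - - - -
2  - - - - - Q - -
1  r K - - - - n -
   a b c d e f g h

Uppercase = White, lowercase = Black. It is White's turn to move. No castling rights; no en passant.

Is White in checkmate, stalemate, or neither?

checkmate

White to move; white king on b1.
In check: yes, from the black rook on a1.
King squares — a1: attacked by Bc3; c1: attacked by Ra1; a2: attacked by Ra1; b2: attacked by Bc3; c2: attacked by Pb3.
Legal moves for White: none.
In check with no legal moves → checkmate.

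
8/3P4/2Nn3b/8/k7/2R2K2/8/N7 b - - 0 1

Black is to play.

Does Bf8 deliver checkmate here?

After Bf8: white king on f3; in check: no.
White is not in check, so this cannot be checkmate.

no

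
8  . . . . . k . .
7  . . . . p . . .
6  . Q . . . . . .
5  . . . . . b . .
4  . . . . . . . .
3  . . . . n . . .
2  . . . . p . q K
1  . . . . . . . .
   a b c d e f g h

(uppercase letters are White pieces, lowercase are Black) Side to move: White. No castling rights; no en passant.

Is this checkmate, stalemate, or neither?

checkmate

White to move; white king on h2.
In check: yes, from the black queen on g2.
King squares — g1: attacked by Qg2; h1: attacked by Qg2; g2: attacked by Ne3; g3: attacked by Qg2; h3: attacked by Qg2.
Legal moves for White: none.
In check with no legal moves → checkmate.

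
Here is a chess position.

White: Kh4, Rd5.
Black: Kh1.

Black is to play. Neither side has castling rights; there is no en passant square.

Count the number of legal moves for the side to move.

Black to move; king on h1.
In check: no.
Legal moves: Kh2, Kg2, Kg1.
Count: 3.

3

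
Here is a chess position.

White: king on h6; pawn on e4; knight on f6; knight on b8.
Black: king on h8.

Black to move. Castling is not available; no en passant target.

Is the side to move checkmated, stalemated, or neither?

Black to move; black king on h8.
In check: no.
King squares — g7: attacked by Kh6; h7: attacked by Nf6; g8: attacked by Nf6.
Legal moves for Black: none.
Not in check and no legal moves → stalemate.

stalemate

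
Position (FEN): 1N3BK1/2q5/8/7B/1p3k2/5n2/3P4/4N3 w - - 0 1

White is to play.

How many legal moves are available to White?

White to move; king on g8.
In check: no.
Legal moves: Kh8, Bg7, Be7, Bh6+, Bd6+, Bc5, Bxb4, Nd7, Nc6, Na6, Be8, Bf7, Bg6, Bg4, Bxf3, Nxf3, Nd3+, Ng2+, Nc2, d3, d4.
Count: 21.

21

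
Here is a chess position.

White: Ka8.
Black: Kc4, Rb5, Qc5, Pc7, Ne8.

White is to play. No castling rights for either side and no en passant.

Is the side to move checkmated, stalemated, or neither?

White to move; white king on a8.
In check: no.
King squares — a7: attacked by Qc5; b7: attacked by Rb5; b8: attacked by Rb5.
Legal moves for White: none.
Not in check and no legal moves → stalemate.

stalemate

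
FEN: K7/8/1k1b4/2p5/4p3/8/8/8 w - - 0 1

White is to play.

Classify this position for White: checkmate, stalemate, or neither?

stalemate

White to move; white king on a8.
In check: no.
King squares — a7: attacked by Kb6; b7: attacked by Kb6; b8: attacked by Bd6.
Legal moves for White: none.
Not in check and no legal moves → stalemate.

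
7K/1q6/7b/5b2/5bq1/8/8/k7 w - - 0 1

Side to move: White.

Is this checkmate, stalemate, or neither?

White to move; white king on h8.
In check: no.
King squares — g7: attacked by Qg4; h7: attacked by Bf5; g8: attacked by Qg4.
Legal moves for White: none.
Not in check and no legal moves → stalemate.

stalemate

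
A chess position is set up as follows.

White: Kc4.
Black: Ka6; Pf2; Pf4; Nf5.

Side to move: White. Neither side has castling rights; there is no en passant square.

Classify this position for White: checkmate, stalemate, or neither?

White to move; white king on c4.
In check: no.
Legal moves for White: Kd5, Kc5, Kb4, Kd3, Kc3, Kb3.
White has 6 legal moves and is not in check → neither.

neither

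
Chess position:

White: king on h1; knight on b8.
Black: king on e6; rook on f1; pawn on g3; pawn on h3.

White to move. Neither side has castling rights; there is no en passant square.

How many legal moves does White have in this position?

White to move; king on h1.
In check: yes, from the black rook on f1.
Legal moves: none.
Count: 0.

0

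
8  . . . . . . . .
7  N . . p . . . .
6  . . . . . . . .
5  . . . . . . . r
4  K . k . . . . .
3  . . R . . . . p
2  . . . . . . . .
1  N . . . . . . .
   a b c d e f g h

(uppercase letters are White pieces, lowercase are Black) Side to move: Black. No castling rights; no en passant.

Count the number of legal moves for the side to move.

Black to move; king on c4.
In check: yes, from the white rook on c3.
Legal moves: Kd5, Kd4, Kxc3.
Count: 3.

3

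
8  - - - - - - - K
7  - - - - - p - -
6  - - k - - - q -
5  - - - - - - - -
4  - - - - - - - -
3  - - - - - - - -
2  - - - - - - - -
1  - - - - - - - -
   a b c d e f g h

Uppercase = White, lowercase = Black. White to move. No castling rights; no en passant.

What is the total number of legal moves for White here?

0

White to move; king on h8.
In check: no.
Legal moves: none.
Count: 0.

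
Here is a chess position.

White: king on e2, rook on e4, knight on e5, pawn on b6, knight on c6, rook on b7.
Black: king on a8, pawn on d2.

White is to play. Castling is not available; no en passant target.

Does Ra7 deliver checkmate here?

After Ra7: black king on a8; in check: yes, from the white rook on a7.
King squares — a7: attacked by Pb6; b7: attacked by Ra7; b8: attacked by Nc6.
Black has no legal moves → checkmate.

yes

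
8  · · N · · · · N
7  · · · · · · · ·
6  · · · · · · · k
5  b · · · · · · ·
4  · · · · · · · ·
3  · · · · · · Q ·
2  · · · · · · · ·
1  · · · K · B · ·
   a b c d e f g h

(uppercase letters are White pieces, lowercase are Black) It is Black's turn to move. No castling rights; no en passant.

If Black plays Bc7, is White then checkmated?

After Bc7: white king on d1; in check: no.
White is not in check, so this cannot be checkmate.

no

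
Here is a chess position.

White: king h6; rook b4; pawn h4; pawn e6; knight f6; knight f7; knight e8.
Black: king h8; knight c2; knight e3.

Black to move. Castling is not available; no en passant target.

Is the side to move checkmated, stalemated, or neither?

Black to move; black king on h8.
In check: yes, from the white knight on f7.
King squares — g7: attacked by Kh6; h7: attacked by Nf6; g8: attacked by Nf6.
Legal moves for Black: none.
In check with no legal moves → checkmate.

checkmate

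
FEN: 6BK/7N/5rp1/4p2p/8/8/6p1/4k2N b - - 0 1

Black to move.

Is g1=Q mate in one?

After g1=Q: white king on h8; in check: no.
White is not in check, so this cannot be checkmate.

no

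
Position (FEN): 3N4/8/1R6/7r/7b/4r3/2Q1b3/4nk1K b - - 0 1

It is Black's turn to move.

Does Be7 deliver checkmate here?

yes

After Be7: white king on h1; in check: yes, from the black rook on h5.
King squares — g1: attacked by Kf1; g2: attacked by Ne1; h2: attacked by Rh5.
White has no legal moves → checkmate.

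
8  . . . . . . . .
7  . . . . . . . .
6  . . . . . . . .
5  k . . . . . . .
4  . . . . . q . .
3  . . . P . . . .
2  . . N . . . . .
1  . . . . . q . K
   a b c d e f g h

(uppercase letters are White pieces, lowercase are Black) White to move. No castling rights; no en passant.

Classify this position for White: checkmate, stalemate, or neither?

checkmate

White to move; white king on h1.
In check: yes, from the black queen on f1.
King squares — g1: attacked by Qf1; g2: attacked by Qf1; h2: attacked by Qf4.
Legal moves for White: none.
In check with no legal moves → checkmate.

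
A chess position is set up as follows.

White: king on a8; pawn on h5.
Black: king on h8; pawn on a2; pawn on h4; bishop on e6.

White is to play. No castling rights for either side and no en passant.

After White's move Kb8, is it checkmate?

no

After Kb8: black king on h8; in check: no.
Black is not in check, so this cannot be checkmate.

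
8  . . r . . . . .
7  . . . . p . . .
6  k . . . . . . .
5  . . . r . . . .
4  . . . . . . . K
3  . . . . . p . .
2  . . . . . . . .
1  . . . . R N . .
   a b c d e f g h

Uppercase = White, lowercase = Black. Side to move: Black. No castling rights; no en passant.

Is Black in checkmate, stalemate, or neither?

neither

Black to move; black king on a6.
In check: no.
Legal moves for Black include: Rh8+, Rg8, Rf8, Re8, Rcd8, Rb8, Ra8, Rc7, Rc6, Rcc5, Rc4+, Rc3, Rc2, Rc1, Kb7, Ka7, Kb6, Kb5, ... (list truncated; more exist).
Black has legal moves and is not in check → neither.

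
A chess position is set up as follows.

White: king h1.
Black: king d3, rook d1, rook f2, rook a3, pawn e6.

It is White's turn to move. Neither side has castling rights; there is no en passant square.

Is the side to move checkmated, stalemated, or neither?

checkmate

White to move; white king on h1.
In check: yes, from the black rook on d1.
King squares — g1: attacked by Rd1; g2: attacked by Rf2; h2: attacked by Rf2.
Legal moves for White: none.
In check with no legal moves → checkmate.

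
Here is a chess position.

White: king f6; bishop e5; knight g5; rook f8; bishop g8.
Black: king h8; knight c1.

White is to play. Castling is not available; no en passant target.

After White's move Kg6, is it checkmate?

yes

After Kg6: black king on h8; in check: yes, from the white bishop on e5.
King squares — g7: attacked by Be5; h7: attacked by Ng5; g8: attacked by Rf8.
Black has no legal moves → checkmate.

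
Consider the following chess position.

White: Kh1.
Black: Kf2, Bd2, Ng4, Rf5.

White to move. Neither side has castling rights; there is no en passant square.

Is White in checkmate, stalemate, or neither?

stalemate

White to move; white king on h1.
In check: no.
King squares — g1: attacked by Kf2; g2: attacked by Kf2; h2: attacked by Ng4.
Legal moves for White: none.
Not in check and no legal moves → stalemate.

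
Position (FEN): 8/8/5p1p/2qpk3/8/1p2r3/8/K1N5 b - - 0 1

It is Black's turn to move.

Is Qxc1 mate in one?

yes

After Qxc1: white king on a1; in check: yes, from the black queen on c1.
King squares — b1: attacked by Qc1; a2: attacked by Pb3; b2: attacked by Qc1.
White has no legal moves → checkmate.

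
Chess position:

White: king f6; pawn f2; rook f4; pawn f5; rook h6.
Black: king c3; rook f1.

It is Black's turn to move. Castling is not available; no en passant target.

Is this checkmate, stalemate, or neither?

neither

Black to move; black king on c3.
In check: no.
Legal moves for Black: Kd3, Kb3, Kd2, Kc2, Kb2, Rxf2, Rh1, Rg1, Re1, Rd1, Rc1, Rb1, Ra1.
Black has 13 legal moves and is not in check → neither.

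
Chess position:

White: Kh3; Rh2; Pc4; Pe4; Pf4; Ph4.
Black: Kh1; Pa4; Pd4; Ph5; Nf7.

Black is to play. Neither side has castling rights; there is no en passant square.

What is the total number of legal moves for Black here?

Black to move; king on h1.
In check: yes, from the white rook on h2.
Legal moves: Kg1.
Count: 1.

1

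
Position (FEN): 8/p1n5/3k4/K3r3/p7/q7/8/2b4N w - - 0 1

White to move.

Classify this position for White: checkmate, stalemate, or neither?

White to move; white king on a5.
In check: yes, from the black rook on e5.
King squares — a4: attacked by Qa3; b4: attacked by Qa3; b5: attacked by Re5; a6: attacked by Nc7; b6: attacked by Pa7.
Legal moves for White: none.
In check with no legal moves → checkmate.

checkmate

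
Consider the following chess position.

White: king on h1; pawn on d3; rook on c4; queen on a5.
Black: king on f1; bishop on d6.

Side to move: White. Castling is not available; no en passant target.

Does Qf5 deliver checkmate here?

After Qf5: black king on f1; in check: yes, from the white queen on f5.
Black has 3 legal replies: Ke2, Ke1, Bf4.
In check but a legal move exists → not checkmate.

no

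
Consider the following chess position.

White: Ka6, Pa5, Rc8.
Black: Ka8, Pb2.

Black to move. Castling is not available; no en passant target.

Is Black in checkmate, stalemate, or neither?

checkmate

Black to move; black king on a8.
In check: yes, from the white rook on c8.
King squares — a7: attacked by Ka6; b7: attacked by Ka6; b8: attacked by Rc8.
Legal moves for Black: none.
In check with no legal moves → checkmate.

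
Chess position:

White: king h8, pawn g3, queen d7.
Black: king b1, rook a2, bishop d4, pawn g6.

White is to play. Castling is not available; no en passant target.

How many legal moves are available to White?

White to move; king on h8.
In check: yes, from the black bishop on d4.
Legal moves: Kg8, Kh7, Qg7, Qxd4.
Count: 4.

4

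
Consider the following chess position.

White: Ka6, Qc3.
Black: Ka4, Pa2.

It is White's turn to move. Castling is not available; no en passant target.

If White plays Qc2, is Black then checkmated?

no

After Qc2: black king on a4; in check: yes, from the white queen on c2.
Black has 2 legal replies: Kb4, Ka3.
In check but a legal move exists → not checkmate.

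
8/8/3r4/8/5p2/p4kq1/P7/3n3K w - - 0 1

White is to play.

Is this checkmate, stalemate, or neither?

White to move; white king on h1.
In check: no.
King squares — g1: attacked by Qg3; g2: attacked by Kf3; h2: attacked by Qg3.
Legal moves for White: none.
Not in check and no legal moves → stalemate.

stalemate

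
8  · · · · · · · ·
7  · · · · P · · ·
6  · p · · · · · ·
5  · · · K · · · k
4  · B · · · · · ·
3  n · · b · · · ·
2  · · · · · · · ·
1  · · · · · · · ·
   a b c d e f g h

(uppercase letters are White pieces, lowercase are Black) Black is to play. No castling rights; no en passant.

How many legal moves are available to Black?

21

Black to move; king on h5.
In check: no.
Legal moves: Kh6, Kg6, Kg5, Kh4, Kg4, Bh7, Bg6, Ba6, Bf5, Bb5, Be4+, Bc4+, Be2, Bc2, Bf1, Bb1, Nb5, Nc4, Nc2, Nb1, b5.
Count: 21.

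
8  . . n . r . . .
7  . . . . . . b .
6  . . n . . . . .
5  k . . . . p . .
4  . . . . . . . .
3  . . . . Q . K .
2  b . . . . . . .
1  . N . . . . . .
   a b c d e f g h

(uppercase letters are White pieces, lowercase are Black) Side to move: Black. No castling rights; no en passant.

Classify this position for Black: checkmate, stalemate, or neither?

neither

Black to move; black king on a5.
In check: no.
Legal moves for Black include: Rh8, Rg8, Rf8, Rd8, Re7, Re6, Re5, Re4, Rxe3+, N8e7, N8a7, Nd6, Nb6, Bh8, Bf8, Bh6, Bf6, Be5+, ... (list truncated; more exist).
Black has legal moves and is not in check → neither.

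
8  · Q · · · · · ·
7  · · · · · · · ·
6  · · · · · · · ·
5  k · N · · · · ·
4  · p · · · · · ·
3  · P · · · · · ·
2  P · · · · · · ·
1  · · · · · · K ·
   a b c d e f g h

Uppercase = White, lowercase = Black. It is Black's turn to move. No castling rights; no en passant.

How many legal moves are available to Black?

Black to move; king on a5.
In check: no.
Legal moves: none.
Count: 0.

0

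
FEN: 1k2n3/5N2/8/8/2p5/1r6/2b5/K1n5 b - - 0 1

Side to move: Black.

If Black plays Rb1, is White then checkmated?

yes

After Rb1: white king on a1; in check: yes, from the black rook on b1.
King squares — b1: attacked by Bc2; a2: attacked by Nc1; b2: attacked by Rb1.
White has no legal moves → checkmate.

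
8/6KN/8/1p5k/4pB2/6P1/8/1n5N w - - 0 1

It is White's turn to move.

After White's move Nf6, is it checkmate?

After Nf6: black king on h5; in check: yes, from the white knight on f6.
King squares — g4: attacked by Nf6; h4: attacked by Pg3; g5: attacked by Bf4; g6: attacked by Kg7; h6: attacked by Bf4.
Black has no legal moves → checkmate.

yes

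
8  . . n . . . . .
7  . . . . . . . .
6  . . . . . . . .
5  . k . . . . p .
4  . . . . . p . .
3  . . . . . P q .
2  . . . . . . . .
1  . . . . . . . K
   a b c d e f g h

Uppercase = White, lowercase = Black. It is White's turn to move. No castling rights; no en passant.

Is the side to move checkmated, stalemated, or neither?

stalemate

White to move; white king on h1.
In check: no.
King squares — g1: attacked by Qg3; g2: attacked by Qg3; h2: attacked by Qg3.
Legal moves for White: none.
Not in check and no legal moves → stalemate.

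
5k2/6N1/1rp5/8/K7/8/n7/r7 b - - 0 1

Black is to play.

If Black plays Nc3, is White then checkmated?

After Nc3: white king on a4; in check: yes, from the black rook on a1 and the black knight on c3.
King squares — a3: attacked by Ra1; b3: attacked by Rb6; b4: attacked by Rb6; a5: attacked by Ra1; b5: attacked by Nc3.
White has no legal moves → checkmate.

yes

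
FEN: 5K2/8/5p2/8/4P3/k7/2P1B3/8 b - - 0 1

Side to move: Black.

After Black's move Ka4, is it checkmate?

After Ka4: white king on f8; in check: no.
White is not in check, so this cannot be checkmate.

no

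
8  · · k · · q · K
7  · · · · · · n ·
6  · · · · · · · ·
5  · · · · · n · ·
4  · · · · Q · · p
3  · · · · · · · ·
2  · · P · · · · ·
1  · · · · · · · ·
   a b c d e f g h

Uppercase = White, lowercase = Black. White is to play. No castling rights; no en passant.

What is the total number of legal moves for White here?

White to move; king on h8.
In check: yes, from the black queen on f8.
Legal moves: Kh7.
Count: 1.

1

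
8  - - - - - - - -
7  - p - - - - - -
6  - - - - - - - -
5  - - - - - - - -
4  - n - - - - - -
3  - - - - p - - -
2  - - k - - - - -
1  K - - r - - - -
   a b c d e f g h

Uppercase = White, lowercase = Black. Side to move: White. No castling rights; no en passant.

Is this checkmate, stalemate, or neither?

checkmate

White to move; white king on a1.
In check: yes, from the black rook on d1.
King squares — b1: attacked by Rd1; a2: attacked by Nb4; b2: attacked by Kc2.
Legal moves for White: none.
In check with no legal moves → checkmate.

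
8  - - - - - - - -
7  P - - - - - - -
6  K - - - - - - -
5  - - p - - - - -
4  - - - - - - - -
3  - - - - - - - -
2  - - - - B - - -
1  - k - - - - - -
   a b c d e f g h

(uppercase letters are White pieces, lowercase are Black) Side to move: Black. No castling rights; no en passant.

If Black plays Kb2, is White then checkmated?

no

After Kb2: white king on a6; in check: no.
White is not in check, so this cannot be checkmate.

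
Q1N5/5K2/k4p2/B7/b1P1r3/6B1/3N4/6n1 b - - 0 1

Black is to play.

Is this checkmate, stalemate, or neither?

checkmate

Black to move; black king on a6.
In check: yes, from the white queen on a8.
King squares — a5: attacked by Qa8; b5: attacked by Pc4; b6: attacked by Ba5; a7: attacked by Qa8; b7: attacked by Qa8.
Legal moves for Black: none.
In check with no legal moves → checkmate.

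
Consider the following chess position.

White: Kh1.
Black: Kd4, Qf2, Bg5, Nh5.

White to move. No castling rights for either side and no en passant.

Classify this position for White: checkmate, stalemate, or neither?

White to move; white king on h1.
In check: no.
King squares — g1: attacked by Qf2; g2: attacked by Qf2; h2: attacked by Qf2.
Legal moves for White: none.
Not in check and no legal moves → stalemate.

stalemate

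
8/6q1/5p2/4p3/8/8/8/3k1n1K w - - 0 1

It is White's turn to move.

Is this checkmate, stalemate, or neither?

stalemate

White to move; white king on h1.
In check: no.
King squares — g1: attacked by Qg7; g2: attacked by Qg7; h2: attacked by Nf1.
Legal moves for White: none.
Not in check and no legal moves → stalemate.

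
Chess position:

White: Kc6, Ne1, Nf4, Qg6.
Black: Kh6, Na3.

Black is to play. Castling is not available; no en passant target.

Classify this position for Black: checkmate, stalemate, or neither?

Black to move; black king on h6.
In check: yes, from the white queen on g6.
King squares — g5: attacked by Qg6; h5: attacked by Nf4; g6: attacked by Nf4; g7: attacked by Qg6; h7: attacked by Qg6.
Legal moves for Black: none.
In check with no legal moves → checkmate.

checkmate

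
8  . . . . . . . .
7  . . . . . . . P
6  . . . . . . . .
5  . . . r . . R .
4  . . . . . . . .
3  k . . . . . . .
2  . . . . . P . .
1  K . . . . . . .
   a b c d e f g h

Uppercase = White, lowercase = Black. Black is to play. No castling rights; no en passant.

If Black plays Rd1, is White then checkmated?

After Rd1: white king on a1; in check: yes, from the black rook on d1.
King squares — b1: attacked by Rd1; a2: attacked by Ka3; b2: attacked by Ka3.
White has no legal moves → checkmate.

yes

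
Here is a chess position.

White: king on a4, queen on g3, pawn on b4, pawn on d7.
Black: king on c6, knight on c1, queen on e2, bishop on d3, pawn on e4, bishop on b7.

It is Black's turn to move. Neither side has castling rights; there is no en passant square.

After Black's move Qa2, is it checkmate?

yes

After Qa2: white king on a4; in check: yes, from the black queen on a2.
King squares — a3: attacked by Qa2; b3: attacked by Nc1; b4: own pawn; a5: attacked by Qa2; b5: attacked by Bd3.
White has no legal moves → checkmate.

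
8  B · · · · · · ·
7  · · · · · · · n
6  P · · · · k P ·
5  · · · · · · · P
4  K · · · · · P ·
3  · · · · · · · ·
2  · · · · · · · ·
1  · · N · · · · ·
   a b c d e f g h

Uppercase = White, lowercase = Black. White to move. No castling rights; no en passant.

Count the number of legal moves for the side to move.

White to move; king on a4.
In check: no.
Legal moves: Bb7, Bc6, Bd5, Be4, Bf3, Bg2, Bh1, Kb5, Ka5, Kb4, Kb3, Ka3, Nd3, Nb3, Ne2, Na2, gxh7, g7, a7, h6, g5+.
Count: 21.

21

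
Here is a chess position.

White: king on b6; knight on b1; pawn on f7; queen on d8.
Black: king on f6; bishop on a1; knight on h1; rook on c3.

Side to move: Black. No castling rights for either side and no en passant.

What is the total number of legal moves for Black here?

6

Black to move; king on f6.
In check: yes, from the white queen on d8.
Legal moves: Kg7, Kxf7, Kg6, Ke6, Kf5, Ke5.
Count: 6.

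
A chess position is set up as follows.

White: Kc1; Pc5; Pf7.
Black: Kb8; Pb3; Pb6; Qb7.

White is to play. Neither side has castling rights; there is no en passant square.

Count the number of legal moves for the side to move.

10

White to move; king on c1.
In check: no.
Legal moves: Kd2, Kb2, Kd1, Kb1, cxb6, f8=Q+, f8=R+, f8=B, f8=N, c6.
Count: 10.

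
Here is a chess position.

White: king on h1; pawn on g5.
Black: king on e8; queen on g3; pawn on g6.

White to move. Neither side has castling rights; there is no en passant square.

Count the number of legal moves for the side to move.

0

White to move; king on h1.
In check: no.
Legal moves: none.
Count: 0.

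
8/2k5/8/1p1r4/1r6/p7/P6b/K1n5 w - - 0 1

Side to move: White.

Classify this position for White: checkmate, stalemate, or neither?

White to move; white king on a1.
In check: no.
King squares — b1: attacked by Rb4; a2: own pawn; b2: attacked by Pa3.
Legal moves for White: none.
Not in check and no legal moves → stalemate.

stalemate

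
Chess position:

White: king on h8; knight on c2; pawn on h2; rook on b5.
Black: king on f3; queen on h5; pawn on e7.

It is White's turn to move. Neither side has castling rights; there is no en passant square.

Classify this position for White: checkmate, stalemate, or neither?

White to move; white king on h8.
In check: yes, from the black queen on h5.
Legal moves for White: Kg8, Kg7, Rxh5.
White is in check but has 3 legal moves → neither.

neither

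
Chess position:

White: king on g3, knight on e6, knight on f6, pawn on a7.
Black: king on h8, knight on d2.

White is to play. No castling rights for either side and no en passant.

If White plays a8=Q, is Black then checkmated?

yes

After a8=Q: black king on h8; in check: yes, from the white queen on a8.
King squares — g7: attacked by Ne6; h7: attacked by Nf6; g8: attacked by Nf6.
Black has no legal moves → checkmate.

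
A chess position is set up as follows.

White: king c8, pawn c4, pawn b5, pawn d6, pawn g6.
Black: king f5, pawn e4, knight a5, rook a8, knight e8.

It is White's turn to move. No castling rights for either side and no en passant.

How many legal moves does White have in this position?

1

White to move; king on c8.
In check: yes, from the black rook on a8.
Legal moves: Kd7.
Count: 1.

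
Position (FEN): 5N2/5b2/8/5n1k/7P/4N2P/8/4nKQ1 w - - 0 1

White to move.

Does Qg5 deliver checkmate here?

yes

After Qg5: black king on h5; in check: yes, from the white queen on g5.
King squares — g4: attacked by Ne3; h4: attacked by Qg5; g5: attacked by Ph4; g6: attacked by Qg5; h6: attacked by Qg5.
Black has no legal moves → checkmate.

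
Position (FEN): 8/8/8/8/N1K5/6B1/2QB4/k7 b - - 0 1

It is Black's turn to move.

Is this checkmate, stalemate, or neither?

Black to move; black king on a1.
In check: no.
King squares — b1: attacked by Qc2; a2: attacked by Qc2; b2: attacked by Qc2.
Legal moves for Black: none.
Not in check and no legal moves → stalemate.

stalemate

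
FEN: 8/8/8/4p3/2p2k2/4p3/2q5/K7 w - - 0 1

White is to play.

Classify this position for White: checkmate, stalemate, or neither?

stalemate

White to move; white king on a1.
In check: no.
King squares — b1: attacked by Qc2; a2: attacked by Qc2; b2: attacked by Qc2.
Legal moves for White: none.
Not in check and no legal moves → stalemate.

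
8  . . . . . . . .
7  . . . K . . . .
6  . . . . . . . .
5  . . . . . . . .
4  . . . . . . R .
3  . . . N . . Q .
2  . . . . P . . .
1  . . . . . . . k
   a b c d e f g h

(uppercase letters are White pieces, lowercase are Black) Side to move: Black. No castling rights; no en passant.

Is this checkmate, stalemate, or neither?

stalemate

Black to move; black king on h1.
In check: no.
King squares — g1: attacked by Qg3; g2: attacked by Qg3; h2: attacked by Qg3.
Legal moves for Black: none.
Not in check and no legal moves → stalemate.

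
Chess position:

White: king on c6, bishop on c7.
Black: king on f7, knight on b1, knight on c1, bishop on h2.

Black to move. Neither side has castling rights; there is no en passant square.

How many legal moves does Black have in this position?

21

Black to move; king on f7.
In check: no.
Legal moves: Kg8, Kf8, Ke8, Kg7, Ke7, Kg6, Kf6, Ke6, Bxc7, Bd6, Be5, Bf4, Bg3, Bg1, Nd3, Nb3, Ne2, Na2, Nc3, Na3, Nd2.
Count: 21.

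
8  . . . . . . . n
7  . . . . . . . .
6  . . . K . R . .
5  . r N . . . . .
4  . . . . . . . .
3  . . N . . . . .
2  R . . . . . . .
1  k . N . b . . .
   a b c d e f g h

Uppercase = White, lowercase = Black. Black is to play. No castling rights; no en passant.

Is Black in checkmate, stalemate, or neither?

checkmate

Black to move; black king on a1.
In check: yes, from the white rook on a2.
King squares — b1: attacked by Nc3; a2: attacked by Nc1; b2: attacked by Ra2.
Legal moves for Black: none.
In check with no legal moves → checkmate.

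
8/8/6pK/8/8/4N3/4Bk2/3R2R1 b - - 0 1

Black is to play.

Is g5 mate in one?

After g5: white king on h6; in check: no.
White is not in check, so this cannot be checkmate.

no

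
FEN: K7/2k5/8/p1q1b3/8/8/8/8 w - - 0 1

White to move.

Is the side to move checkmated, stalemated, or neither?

stalemate

White to move; white king on a8.
In check: no.
King squares — a7: attacked by Qc5; b7: attacked by Kc7; b8: attacked by Kc7.
Legal moves for White: none.
Not in check and no legal moves → stalemate.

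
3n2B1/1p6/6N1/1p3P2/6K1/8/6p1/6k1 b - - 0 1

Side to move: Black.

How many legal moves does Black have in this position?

Black to move; king on g1.
In check: no.
Legal moves: Nf7, Ne6, Nc6, Kh2, Kf2, Kh1, Kf1, b6, b4.
Count: 9.

9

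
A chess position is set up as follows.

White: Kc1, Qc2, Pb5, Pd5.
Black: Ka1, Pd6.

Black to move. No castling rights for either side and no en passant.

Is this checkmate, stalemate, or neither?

stalemate

Black to move; black king on a1.
In check: no.
King squares — b1: attacked by Kc1; a2: attacked by Qc2; b2: attacked by Kc1.
Legal moves for Black: none.
Not in check and no legal moves → stalemate.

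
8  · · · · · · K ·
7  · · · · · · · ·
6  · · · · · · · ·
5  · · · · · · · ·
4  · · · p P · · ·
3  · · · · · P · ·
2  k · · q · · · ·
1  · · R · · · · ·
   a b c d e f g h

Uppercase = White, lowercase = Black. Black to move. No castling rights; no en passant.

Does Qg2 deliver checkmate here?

After Qg2: white king on g8; in check: yes, from the black queen on g2.
White has 4 legal replies: Kh8, Kf8, Kh7, Kf7.
In check but a legal move exists → not checkmate.

no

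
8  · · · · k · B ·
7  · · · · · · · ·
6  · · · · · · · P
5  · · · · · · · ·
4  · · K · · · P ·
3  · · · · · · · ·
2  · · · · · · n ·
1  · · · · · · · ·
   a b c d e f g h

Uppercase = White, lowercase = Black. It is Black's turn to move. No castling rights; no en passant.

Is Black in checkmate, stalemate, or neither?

neither

Black to move; black king on e8.
In check: no.
Legal moves for Black: Kf8, Kd8, Ke7, Kd7, Nh4, Nf4, Ne3+, Ne1.
Black has 8 legal moves and is not in check → neither.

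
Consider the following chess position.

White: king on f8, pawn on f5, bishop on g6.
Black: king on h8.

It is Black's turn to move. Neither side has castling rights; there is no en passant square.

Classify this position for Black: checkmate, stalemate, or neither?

Black to move; black king on h8.
In check: no.
King squares — g7: attacked by Kf8; h7: attacked by Bg6; g8: attacked by Kf8.
Legal moves for Black: none.
Not in check and no legal moves → stalemate.

stalemate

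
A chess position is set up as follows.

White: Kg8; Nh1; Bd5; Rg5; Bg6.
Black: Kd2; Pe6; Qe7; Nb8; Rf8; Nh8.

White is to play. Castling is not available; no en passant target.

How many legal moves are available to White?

0

White to move; king on g8.
In check: yes, from the black rook on f8.
Legal moves: none.
Count: 0.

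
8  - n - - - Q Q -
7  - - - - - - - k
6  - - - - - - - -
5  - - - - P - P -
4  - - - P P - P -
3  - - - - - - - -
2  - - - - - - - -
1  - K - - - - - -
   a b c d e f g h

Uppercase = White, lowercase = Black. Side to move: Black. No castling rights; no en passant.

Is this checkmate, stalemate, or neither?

Black to move; black king on h7.
In check: yes, from the white queen on g8.
King squares — g6: attacked by Qg8; h6: attacked by Pg5; g7: attacked by Qf8; g8: attacked by Qf8; h8: attacked by Qg8.
Legal moves for Black: none.
In check with no legal moves → checkmate.

checkmate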